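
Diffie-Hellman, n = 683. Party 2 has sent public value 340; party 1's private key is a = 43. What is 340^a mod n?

Shared key K = 340^43 mod 683.
340^1 ≡ 340 (mod 683)
340^2 = (340^1)^2 ≡ 340^2 = 115600 ≡ 173 (mod 683)
340^4 = (340^2)^2 ≡ 173^2 = 29929 ≡ 560 (mod 683)
340^8 = (340^4)^2 ≡ 560^2 = 313600 ≡ 103 (mod 683)
340^16 = (340^8)^2 ≡ 103^2 = 10609 ≡ 364 (mod 683)
340^32 = (340^16)^2 ≡ 364^2 = 132496 ≡ 677 (mod 683)
340^43 = 340^32 · 340^8 · 340^2 · 340^1 ≡ 677 · 103 · 173 · 340 ≡ 549 (mod 683).

549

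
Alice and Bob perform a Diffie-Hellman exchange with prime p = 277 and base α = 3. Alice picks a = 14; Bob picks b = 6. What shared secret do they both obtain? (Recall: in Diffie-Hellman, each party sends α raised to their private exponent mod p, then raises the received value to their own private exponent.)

30

Alice sends A = α^a mod p = 3^14 mod 277.
3^1 ≡ 3 (mod 277)
3^2 = (3^1)^2 ≡ 3^2 = 9 ≡ 9 (mod 277)
3^4 = (3^2)^2 ≡ 9^2 = 81 ≡ 81 (mod 277)
3^8 = (3^4)^2 ≡ 81^2 = 6561 ≡ 190 (mod 277)
3^14 = 3^8 · 3^4 · 3^2 ≡ 190 · 81 · 9 ≡ 10 (mod 277).
So A = 10. Bob then computes K = A^b mod p = 10^6 mod 277.
10^1 ≡ 10 (mod 277)
10^2 = (10^1)^2 ≡ 10^2 = 100 ≡ 100 (mod 277)
10^4 = (10^2)^2 ≡ 100^2 = 10000 ≡ 28 (mod 277)
10^6 = 10^4 · 10^2 ≡ 28 · 100 ≡ 30 (mod 277).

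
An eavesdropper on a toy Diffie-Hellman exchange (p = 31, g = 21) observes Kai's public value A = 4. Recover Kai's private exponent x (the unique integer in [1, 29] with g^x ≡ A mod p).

12

Try successive powers of 21 modulo 31:
21^1 ≡ 21
21^2 ≡ 7
21^3 ≡ 23
21^4 ≡ 18
21^5 ≡ 6
21^6 ≡ 2
21^7 ≡ 11
21^8 ≡ 14
21^9 ≡ 15
21^10 ≡ 5
21^11 ≡ 12
21^12 ≡ 4
Found: x = 12.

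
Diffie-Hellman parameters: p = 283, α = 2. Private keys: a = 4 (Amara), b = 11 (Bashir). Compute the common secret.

106

Amara sends A = α^a mod p = 2^4 mod 283.
2^1 ≡ 2 (mod 283)
2^2 = (2^1)^2 ≡ 2^2 = 4 ≡ 4 (mod 283)
2^4 = (2^2)^2 ≡ 4^2 = 16 ≡ 16 (mod 283)
So A = 16. Bashir then computes K = A^b mod p = 16^11 mod 283.
16^1 ≡ 16 (mod 283)
16^2 = (16^1)^2 ≡ 16^2 = 256 ≡ 256 (mod 283)
16^4 = (16^2)^2 ≡ 256^2 = 65536 ≡ 163 (mod 283)
16^8 = (16^4)^2 ≡ 163^2 = 26569 ≡ 250 (mod 283)
16^11 = 16^8 · 16^2 · 16^1 ≡ 250 · 256 · 16 ≡ 106 (mod 283).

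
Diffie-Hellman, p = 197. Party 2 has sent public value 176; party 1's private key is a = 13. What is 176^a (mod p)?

Shared key K = 176^13 mod 197.
176^1 ≡ 176 (mod 197)
176^2 = (176^1)^2 ≡ 176^2 = 30976 ≡ 47 (mod 197)
176^4 = (176^2)^2 ≡ 47^2 = 2209 ≡ 42 (mod 197)
176^8 = (176^4)^2 ≡ 42^2 = 1764 ≡ 188 (mod 197)
176^13 = 176^8 · 176^4 · 176^1 ≡ 188 · 42 · 176 ≡ 58 (mod 197).

58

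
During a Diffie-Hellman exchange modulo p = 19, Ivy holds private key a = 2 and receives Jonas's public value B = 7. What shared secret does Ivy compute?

Shared key K = 7^2 mod 19.
7^1 ≡ 7 (mod 19)
7^2 = (7^1)^2 ≡ 7^2 = 49 ≡ 11 (mod 19)

11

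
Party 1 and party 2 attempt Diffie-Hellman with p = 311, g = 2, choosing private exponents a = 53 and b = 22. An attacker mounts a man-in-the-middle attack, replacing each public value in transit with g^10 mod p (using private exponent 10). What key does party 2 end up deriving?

Party 2 receives an attacker's public value M = 2^10 mod 311 instead of the honest one.
2^1 ≡ 2 (mod 311)
2^2 = (2^1)^2 ≡ 2^2 = 4 ≡ 4 (mod 311)
2^4 = (2^2)^2 ≡ 4^2 = 16 ≡ 16 (mod 311)
2^8 = (2^4)^2 ≡ 16^2 = 256 ≡ 256 (mod 311)
2^10 = 2^8 · 2^2 ≡ 256 · 4 ≡ 91 (mod 311).
So M = 91. Party 2 computes K = M^22 mod 311.
91^1 ≡ 91 (mod 311)
91^2 = (91^1)^2 ≡ 91^2 = 8281 ≡ 195 (mod 311)
91^4 = (91^2)^2 ≡ 195^2 = 38025 ≡ 83 (mod 311)
91^8 = (91^4)^2 ≡ 83^2 = 6889 ≡ 47 (mod 311)
91^16 = (91^8)^2 ≡ 47^2 = 2209 ≡ 32 (mod 311)
91^22 = 91^16 · 91^4 · 91^2 ≡ 32 · 83 · 195 ≡ 105 (mod 311).

105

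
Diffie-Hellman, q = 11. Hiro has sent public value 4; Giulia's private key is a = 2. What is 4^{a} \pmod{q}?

Shared key K = 4^2 mod 11.
4^1 ≡ 4 (mod 11)
4^2 = (4^1)^2 ≡ 4^2 = 16 ≡ 5 (mod 11)

5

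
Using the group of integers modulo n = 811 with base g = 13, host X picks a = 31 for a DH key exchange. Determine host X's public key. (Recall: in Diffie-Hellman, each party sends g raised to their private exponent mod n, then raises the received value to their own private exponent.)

476

Public value = 13^31 (mod 811).
13^1 ≡ 13 (mod 811)
13^2 = (13^1)^2 ≡ 13^2 = 169 ≡ 169 (mod 811)
13^4 = (13^2)^2 ≡ 169^2 = 28561 ≡ 176 (mod 811)
13^8 = (13^4)^2 ≡ 176^2 = 30976 ≡ 158 (mod 811)
13^16 = (13^8)^2 ≡ 158^2 = 24964 ≡ 634 (mod 811)
13^31 = 13^16 · 13^8 · 13^4 · 13^2 · 13^1 ≡ 634 · 158 · 176 · 169 · 13 ≡ 476 (mod 811).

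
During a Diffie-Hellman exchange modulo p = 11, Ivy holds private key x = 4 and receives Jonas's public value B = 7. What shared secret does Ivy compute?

Shared key K = 7^4 mod 11.
7^1 ≡ 7 (mod 11)
7^2 = (7^1)^2 ≡ 7^2 = 49 ≡ 5 (mod 11)
7^4 = (7^2)^2 ≡ 5^2 = 25 ≡ 3 (mod 11)

3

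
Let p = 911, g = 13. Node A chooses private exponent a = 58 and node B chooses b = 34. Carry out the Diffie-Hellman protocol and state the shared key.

Node B sends B = g^b mod p = 13^34 mod 911.
13^1 ≡ 13 (mod 911)
13^2 = (13^1)^2 ≡ 13^2 = 169 ≡ 169 (mod 911)
13^4 = (13^2)^2 ≡ 169^2 = 28561 ≡ 320 (mod 911)
13^8 = (13^4)^2 ≡ 320^2 = 102400 ≡ 368 (mod 911)
13^16 = (13^8)^2 ≡ 368^2 = 135424 ≡ 596 (mod 911)
13^32 = (13^16)^2 ≡ 596^2 = 355216 ≡ 837 (mod 911)
13^34 = 13^32 · 13^2 ≡ 837 · 169 ≡ 248 (mod 911).
So B = 248. Node A then computes K = B^a mod p = 248^58 mod 911.
248^1 ≡ 248 (mod 911)
248^2 = (248^1)^2 ≡ 248^2 = 61504 ≡ 467 (mod 911)
248^4 = (248^2)^2 ≡ 467^2 = 218089 ≡ 360 (mod 911)
248^8 = (248^4)^2 ≡ 360^2 = 129600 ≡ 238 (mod 911)
248^16 = (248^8)^2 ≡ 238^2 = 56644 ≡ 162 (mod 911)
248^32 = (248^16)^2 ≡ 162^2 = 26244 ≡ 736 (mod 911)
248^58 = 248^32 · 248^16 · 248^8 · 248^2 ≡ 736 · 162 · 238 · 467 ≡ 475 (mod 911).

475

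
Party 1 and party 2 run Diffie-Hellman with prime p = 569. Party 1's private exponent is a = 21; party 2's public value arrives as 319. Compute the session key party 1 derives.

28

Shared key K = 319^21 mod 569.
319^1 ≡ 319 (mod 569)
319^2 = (319^1)^2 ≡ 319^2 = 101761 ≡ 479 (mod 569)
319^4 = (319^2)^2 ≡ 479^2 = 229441 ≡ 134 (mod 569)
319^8 = (319^4)^2 ≡ 134^2 = 17956 ≡ 317 (mod 569)
319^16 = (319^8)^2 ≡ 317^2 = 100489 ≡ 345 (mod 569)
319^21 = 319^16 · 319^4 · 319^1 ≡ 345 · 134 · 319 ≡ 28 (mod 569).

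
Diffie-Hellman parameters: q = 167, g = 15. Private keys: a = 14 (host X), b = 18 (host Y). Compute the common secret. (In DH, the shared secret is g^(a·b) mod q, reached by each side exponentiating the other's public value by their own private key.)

Host Y sends B = g^b mod q = 15^18 mod 167.
15^1 ≡ 15 (mod 167)
15^2 = (15^1)^2 ≡ 15^2 = 225 ≡ 58 (mod 167)
15^4 = (15^2)^2 ≡ 58^2 = 3364 ≡ 24 (mod 167)
15^8 = (15^4)^2 ≡ 24^2 = 576 ≡ 75 (mod 167)
15^16 = (15^8)^2 ≡ 75^2 = 5625 ≡ 114 (mod 167)
15^18 = 15^16 · 15^2 ≡ 114 · 58 ≡ 99 (mod 167).
So B = 99. Host X then computes K = B^a mod q = 99^14 mod 167.
99^1 ≡ 99 (mod 167)
99^2 = (99^1)^2 ≡ 99^2 = 9801 ≡ 115 (mod 167)
99^4 = (99^2)^2 ≡ 115^2 = 13225 ≡ 32 (mod 167)
99^8 = (99^4)^2 ≡ 32^2 = 1024 ≡ 22 (mod 167)
99^14 = 99^8 · 99^4 · 99^2 ≡ 22 · 32 · 115 ≡ 132 (mod 167).

132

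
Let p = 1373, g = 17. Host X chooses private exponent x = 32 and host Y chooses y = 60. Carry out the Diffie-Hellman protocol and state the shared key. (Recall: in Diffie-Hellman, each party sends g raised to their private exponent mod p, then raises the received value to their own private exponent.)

Host Y sends B = g^y mod p = 17^60 mod 1373.
17^1 ≡ 17 (mod 1373)
17^2 = (17^1)^2 ≡ 17^2 = 289 ≡ 289 (mod 1373)
17^4 = (17^2)^2 ≡ 289^2 = 83521 ≡ 1141 (mod 1373)
17^8 = (17^4)^2 ≡ 1141^2 = 1301881 ≡ 277 (mod 1373)
17^16 = (17^8)^2 ≡ 277^2 = 76729 ≡ 1214 (mod 1373)
17^32 = (17^16)^2 ≡ 1214^2 = 1473796 ≡ 567 (mod 1373)
17^60 = 17^32 · 17^16 · 17^8 · 17^4 ≡ 567 · 1214 · 277 · 1141 ≡ 585 (mod 1373).
So B = 585. Host X then computes K = B^x mod p = 585^32 mod 1373.
585^1 ≡ 585 (mod 1373)
585^2 = (585^1)^2 ≡ 585^2 = 342225 ≡ 348 (mod 1373)
585^4 = (585^2)^2 ≡ 348^2 = 121104 ≡ 280 (mod 1373)
585^8 = (585^4)^2 ≡ 280^2 = 78400 ≡ 139 (mod 1373)
585^16 = (585^8)^2 ≡ 139^2 = 19321 ≡ 99 (mod 1373)
585^32 = (585^16)^2 ≡ 99^2 = 9801 ≡ 190 (mod 1373)

190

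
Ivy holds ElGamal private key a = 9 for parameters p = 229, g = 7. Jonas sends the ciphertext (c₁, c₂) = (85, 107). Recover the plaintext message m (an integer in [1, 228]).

13

Shared mask s = c₁^a mod p = 85^9 mod 229.
85^1 ≡ 85 (mod 229)
85^2 = (85^1)^2 ≡ 85^2 = 7225 ≡ 126 (mod 229)
85^4 = (85^2)^2 ≡ 126^2 = 15876 ≡ 75 (mod 229)
85^8 = (85^4)^2 ≡ 75^2 = 5625 ≡ 129 (mod 229)
85^9 = 85^8 · 85^1 ≡ 129 · 85 ≡ 202 (mod 229).
So s = 202; s⁻¹ ≡ 212 (mod 229).
m = c₂ · s⁻¹ mod 229 = 107 · 212 mod 229 = 13.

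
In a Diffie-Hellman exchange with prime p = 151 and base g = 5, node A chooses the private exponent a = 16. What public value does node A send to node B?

Public value = 5^16 mod 151.
5^1 ≡ 5 (mod 151)
5^2 = (5^1)^2 ≡ 5^2 = 25 ≡ 25 (mod 151)
5^4 = (5^2)^2 ≡ 25^2 = 625 ≡ 21 (mod 151)
5^8 = (5^4)^2 ≡ 21^2 = 441 ≡ 139 (mod 151)
5^16 = (5^8)^2 ≡ 139^2 = 19321 ≡ 144 (mod 151)

144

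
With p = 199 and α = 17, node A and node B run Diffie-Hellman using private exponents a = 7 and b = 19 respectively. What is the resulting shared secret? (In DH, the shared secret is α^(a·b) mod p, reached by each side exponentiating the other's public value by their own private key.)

Node B sends B = α^b mod p = 17^19 mod 199.
17^1 ≡ 17 (mod 199)
17^2 = (17^1)^2 ≡ 17^2 = 289 ≡ 90 (mod 199)
17^4 = (17^2)^2 ≡ 90^2 = 8100 ≡ 140 (mod 199)
17^8 = (17^4)^2 ≡ 140^2 = 19600 ≡ 98 (mod 199)
17^16 = (17^8)^2 ≡ 98^2 = 9604 ≡ 52 (mod 199)
17^19 = 17^16 · 17^2 · 17^1 ≡ 52 · 90 · 17 ≡ 159 (mod 199).
So B = 159. Node A then computes K = B^a mod p = 159^7 mod 199.
159^1 ≡ 159 (mod 199)
159^2 = (159^1)^2 ≡ 159^2 = 25281 ≡ 8 (mod 199)
159^4 = (159^2)^2 ≡ 8^2 = 64 ≡ 64 (mod 199)
159^7 = 159^4 · 159^2 · 159^1 ≡ 64 · 8 · 159 ≡ 17 (mod 199).

17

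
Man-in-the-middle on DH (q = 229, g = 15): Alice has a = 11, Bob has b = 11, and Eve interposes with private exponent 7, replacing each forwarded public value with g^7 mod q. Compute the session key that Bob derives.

15

Bob receives Eve's public value M = 15^7 mod 229 instead of the honest one.
15^1 ≡ 15 (mod 229)
15^2 = (15^1)^2 ≡ 15^2 = 225 ≡ 225 (mod 229)
15^4 = (15^2)^2 ≡ 225^2 = 50625 ≡ 16 (mod 229)
15^7 = 15^4 · 15^2 · 15^1 ≡ 16 · 225 · 15 ≡ 185 (mod 229).
So M = 185. Bob computes K = M^11 mod 229.
185^1 ≡ 185 (mod 229)
185^2 = (185^1)^2 ≡ 185^2 = 34225 ≡ 104 (mod 229)
185^4 = (185^2)^2 ≡ 104^2 = 10816 ≡ 53 (mod 229)
185^8 = (185^4)^2 ≡ 53^2 = 2809 ≡ 61 (mod 229)
185^11 = 185^8 · 185^2 · 185^1 ≡ 61 · 104 · 185 ≡ 15 (mod 229).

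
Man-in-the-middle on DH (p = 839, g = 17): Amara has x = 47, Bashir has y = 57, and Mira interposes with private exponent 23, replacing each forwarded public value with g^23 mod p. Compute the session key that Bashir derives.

747

Bashir receives Mira's public value M = 17^23 mod 839 instead of the honest one.
17^1 ≡ 17 (mod 839)
17^2 = (17^1)^2 ≡ 17^2 = 289 ≡ 289 (mod 839)
17^4 = (17^2)^2 ≡ 289^2 = 83521 ≡ 460 (mod 839)
17^8 = (17^4)^2 ≡ 460^2 = 211600 ≡ 172 (mod 839)
17^16 = (17^8)^2 ≡ 172^2 = 29584 ≡ 219 (mod 839)
17^23 = 17^16 · 17^4 · 17^2 · 17^1 ≡ 219 · 460 · 289 · 17 ≡ 291 (mod 839).
So M = 291. Bashir computes K = M^57 mod 839.
291^1 ≡ 291 (mod 839)
291^2 = (291^1)^2 ≡ 291^2 = 84681 ≡ 781 (mod 839)
291^4 = (291^2)^2 ≡ 781^2 = 609961 ≡ 8 (mod 839)
291^8 = (291^4)^2 ≡ 8^2 = 64 ≡ 64 (mod 839)
291^16 = (291^8)^2 ≡ 64^2 = 4096 ≡ 740 (mod 839)
291^32 = (291^16)^2 ≡ 740^2 = 547600 ≡ 572 (mod 839)
291^57 = 291^32 · 291^16 · 291^8 · 291^1 ≡ 572 · 740 · 64 · 291 ≡ 747 (mod 839).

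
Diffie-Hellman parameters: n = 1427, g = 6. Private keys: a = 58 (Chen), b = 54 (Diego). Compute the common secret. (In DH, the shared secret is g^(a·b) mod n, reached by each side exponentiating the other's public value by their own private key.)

Diego sends B = g^b mod n = 6^54 mod 1427.
6^1 ≡ 6 (mod 1427)
6^2 = (6^1)^2 ≡ 6^2 = 36 ≡ 36 (mod 1427)
6^4 = (6^2)^2 ≡ 36^2 = 1296 ≡ 1296 (mod 1427)
6^8 = (6^4)^2 ≡ 1296^2 = 1679616 ≡ 37 (mod 1427)
6^16 = (6^8)^2 ≡ 37^2 = 1369 ≡ 1369 (mod 1427)
6^32 = (6^16)^2 ≡ 1369^2 = 1874161 ≡ 510 (mod 1427)
6^54 = 6^32 · 6^16 · 6^4 · 6^2 ≡ 510 · 1369 · 1296 · 36 ≡ 41 (mod 1427).
So B = 41. Chen then computes K = B^a mod n = 41^58 mod 1427.
41^1 ≡ 41 (mod 1427)
41^2 = (41^1)^2 ≡ 41^2 = 1681 ≡ 254 (mod 1427)
41^4 = (41^2)^2 ≡ 254^2 = 64516 ≡ 301 (mod 1427)
41^8 = (41^4)^2 ≡ 301^2 = 90601 ≡ 700 (mod 1427)
41^16 = (41^8)^2 ≡ 700^2 = 490000 ≡ 539 (mod 1427)
41^32 = (41^16)^2 ≡ 539^2 = 290521 ≡ 840 (mod 1427)
41^58 = 41^32 · 41^16 · 41^8 · 41^2 ≡ 840 · 539 · 700 · 254 ≡ 599 (mod 1427).

599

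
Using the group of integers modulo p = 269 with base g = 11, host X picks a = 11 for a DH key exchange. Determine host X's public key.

191

Public value = 11^11 (mod 269).
11^1 ≡ 11 (mod 269)
11^2 = (11^1)^2 ≡ 11^2 = 121 ≡ 121 (mod 269)
11^4 = (11^2)^2 ≡ 121^2 = 14641 ≡ 115 (mod 269)
11^8 = (11^4)^2 ≡ 115^2 = 13225 ≡ 44 (mod 269)
11^11 = 11^8 · 11^2 · 11^1 ≡ 44 · 121 · 11 ≡ 191 (mod 269).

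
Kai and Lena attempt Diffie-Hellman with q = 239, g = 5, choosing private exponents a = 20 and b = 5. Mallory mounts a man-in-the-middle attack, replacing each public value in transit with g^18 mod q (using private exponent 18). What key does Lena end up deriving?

91

Lena receives Mallory's public value M = 5^18 mod 239 instead of the honest one.
5^1 ≡ 5 (mod 239)
5^2 = (5^1)^2 ≡ 5^2 = 25 ≡ 25 (mod 239)
5^4 = (5^2)^2 ≡ 25^2 = 625 ≡ 147 (mod 239)
5^8 = (5^4)^2 ≡ 147^2 = 21609 ≡ 99 (mod 239)
5^16 = (5^8)^2 ≡ 99^2 = 9801 ≡ 2 (mod 239)
5^18 = 5^16 · 5^2 ≡ 2 · 25 ≡ 50 (mod 239).
So M = 50. Lena computes K = M^5 mod 239.
50^1 ≡ 50 (mod 239)
50^2 = (50^1)^2 ≡ 50^2 = 2500 ≡ 110 (mod 239)
50^4 = (50^2)^2 ≡ 110^2 = 12100 ≡ 150 (mod 239)
50^5 = 50^4 · 50^1 ≡ 150 · 50 ≡ 91 (mod 239).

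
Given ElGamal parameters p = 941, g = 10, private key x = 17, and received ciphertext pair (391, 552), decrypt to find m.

Shared mask s = c₁^x mod p = 391^17 mod 941.
391^1 ≡ 391 (mod 941)
391^2 = (391^1)^2 ≡ 391^2 = 152881 ≡ 439 (mod 941)
391^4 = (391^2)^2 ≡ 439^2 = 192721 ≡ 757 (mod 941)
391^8 = (391^4)^2 ≡ 757^2 = 573049 ≡ 921 (mod 941)
391^16 = (391^8)^2 ≡ 921^2 = 848241 ≡ 400 (mod 941)
391^17 = 391^16 · 391^1 ≡ 400 · 391 ≡ 194 (mod 941).
So s = 194; s⁻¹ ≡ 422 (mod 941).
m = c₂ · s⁻¹ mod 941 = 552 · 422 mod 941 = 517.

517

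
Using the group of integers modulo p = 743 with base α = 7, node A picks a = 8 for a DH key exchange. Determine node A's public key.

607

Public value = 7^8 mod 743.
7^1 ≡ 7 (mod 743)
7^2 = (7^1)^2 ≡ 7^2 = 49 ≡ 49 (mod 743)
7^4 = (7^2)^2 ≡ 49^2 = 2401 ≡ 172 (mod 743)
7^8 = (7^4)^2 ≡ 172^2 = 29584 ≡ 607 (mod 743)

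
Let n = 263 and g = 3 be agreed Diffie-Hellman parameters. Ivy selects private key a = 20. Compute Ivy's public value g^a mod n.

96

Public value = 3^20 mod 263.
3^1 ≡ 3 (mod 263)
3^2 = (3^1)^2 ≡ 3^2 = 9 ≡ 9 (mod 263)
3^4 = (3^2)^2 ≡ 9^2 = 81 ≡ 81 (mod 263)
3^8 = (3^4)^2 ≡ 81^2 = 6561 ≡ 249 (mod 263)
3^16 = (3^8)^2 ≡ 249^2 = 62001 ≡ 196 (mod 263)
3^20 = 3^16 · 3^4 ≡ 196 · 81 ≡ 96 (mod 263).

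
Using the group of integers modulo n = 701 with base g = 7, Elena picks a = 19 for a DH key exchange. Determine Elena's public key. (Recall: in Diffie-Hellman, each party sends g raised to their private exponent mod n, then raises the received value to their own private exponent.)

315

Public value = 7^19 (mod 701).
7^1 ≡ 7 (mod 701)
7^2 = (7^1)^2 ≡ 7^2 = 49 ≡ 49 (mod 701)
7^4 = (7^2)^2 ≡ 49^2 = 2401 ≡ 298 (mod 701)
7^8 = (7^4)^2 ≡ 298^2 = 88804 ≡ 478 (mod 701)
7^16 = (7^8)^2 ≡ 478^2 = 228484 ≡ 659 (mod 701)
7^19 = 7^16 · 7^2 · 7^1 ≡ 659 · 49 · 7 ≡ 315 (mod 701).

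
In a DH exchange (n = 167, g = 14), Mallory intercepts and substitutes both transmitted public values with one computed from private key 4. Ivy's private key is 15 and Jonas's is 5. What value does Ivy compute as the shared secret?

93

Ivy receives Mallory's public value M = 14^4 mod 167 instead of the honest one.
14^1 ≡ 14 (mod 167)
14^2 = (14^1)^2 ≡ 14^2 = 196 ≡ 29 (mod 167)
14^4 = (14^2)^2 ≡ 29^2 = 841 ≡ 6 (mod 167)
So M = 6. Ivy computes K = M^15 mod 167.
6^1 ≡ 6 (mod 167)
6^2 = (6^1)^2 ≡ 6^2 = 36 ≡ 36 (mod 167)
6^4 = (6^2)^2 ≡ 36^2 = 1296 ≡ 127 (mod 167)
6^8 = (6^4)^2 ≡ 127^2 = 16129 ≡ 97 (mod 167)
6^15 = 6^8 · 6^4 · 6^2 · 6^1 ≡ 97 · 127 · 36 · 6 ≡ 93 (mod 167).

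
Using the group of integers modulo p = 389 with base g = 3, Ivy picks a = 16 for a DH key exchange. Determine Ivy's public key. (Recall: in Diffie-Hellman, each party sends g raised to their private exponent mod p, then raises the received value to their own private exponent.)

Public value = 3^16 mod 389.
3^1 ≡ 3 (mod 389)
3^2 = (3^1)^2 ≡ 3^2 = 9 ≡ 9 (mod 389)
3^4 = (3^2)^2 ≡ 9^2 = 81 ≡ 81 (mod 389)
3^8 = (3^4)^2 ≡ 81^2 = 6561 ≡ 337 (mod 389)
3^16 = (3^8)^2 ≡ 337^2 = 113569 ≡ 370 (mod 389)

370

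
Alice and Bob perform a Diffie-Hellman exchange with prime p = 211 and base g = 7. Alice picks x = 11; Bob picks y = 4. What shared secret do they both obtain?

103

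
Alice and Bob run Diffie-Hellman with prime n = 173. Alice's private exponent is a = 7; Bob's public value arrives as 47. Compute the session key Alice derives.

124

Shared key K = 47^7 mod 173.
47^1 ≡ 47 (mod 173)
47^2 = (47^1)^2 ≡ 47^2 = 2209 ≡ 133 (mod 173)
47^4 = (47^2)^2 ≡ 133^2 = 17689 ≡ 43 (mod 173)
47^7 = 47^4 · 47^2 · 47^1 ≡ 43 · 133 · 47 ≡ 124 (mod 173).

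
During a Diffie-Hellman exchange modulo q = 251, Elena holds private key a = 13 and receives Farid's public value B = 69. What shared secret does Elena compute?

123

Shared key K = 69^13 mod 251.
69^1 ≡ 69 (mod 251)
69^2 = (69^1)^2 ≡ 69^2 = 4761 ≡ 243 (mod 251)
69^4 = (69^2)^2 ≡ 243^2 = 59049 ≡ 64 (mod 251)
69^8 = (69^4)^2 ≡ 64^2 = 4096 ≡ 80 (mod 251)
69^13 = 69^8 · 69^4 · 69^1 ≡ 80 · 64 · 69 ≡ 123 (mod 251).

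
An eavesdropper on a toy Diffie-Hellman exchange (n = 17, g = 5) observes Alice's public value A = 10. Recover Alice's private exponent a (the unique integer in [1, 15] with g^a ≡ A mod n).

Try successive powers of 5 modulo 17:
5^1 ≡ 5
5^2 ≡ 8
5^3 ≡ 6
5^4 ≡ 13
5^5 ≡ 14
5^6 ≡ 2
5^7 ≡ 10
Found: a = 7.

7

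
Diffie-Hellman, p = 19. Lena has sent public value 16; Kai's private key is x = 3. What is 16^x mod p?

11

Shared key K = 16^3 mod 19.
16^1 ≡ 16 (mod 19)
16^2 = (16^1)^2 ≡ 16^2 = 256 ≡ 9 (mod 19)
16^3 = 16^2 · 16^1 ≡ 9 · 16 ≡ 11 (mod 19).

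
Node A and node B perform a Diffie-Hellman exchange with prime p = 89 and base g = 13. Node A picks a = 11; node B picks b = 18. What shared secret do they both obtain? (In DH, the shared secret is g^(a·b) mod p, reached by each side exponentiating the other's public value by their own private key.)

Node A sends A = g^a mod p = 13^11 mod 89.
13^1 ≡ 13 (mod 89)
13^2 = (13^1)^2 ≡ 13^2 = 169 ≡ 80 (mod 89)
13^4 = (13^2)^2 ≡ 80^2 = 6400 ≡ 81 (mod 89)
13^8 = (13^4)^2 ≡ 81^2 = 6561 ≡ 64 (mod 89)
13^11 = 13^8 · 13^2 · 13^1 ≡ 64 · 80 · 13 ≡ 77 (mod 89).
So A = 77. Node B then computes K = A^b mod p = 77^18 mod 89.
77^1 ≡ 77 (mod 89)
77^2 = (77^1)^2 ≡ 77^2 = 5929 ≡ 55 (mod 89)
77^4 = (77^2)^2 ≡ 55^2 = 3025 ≡ 88 (mod 89)
77^8 = (77^4)^2 ≡ 88^2 = 7744 ≡ 1 (mod 89)
77^16 = (77^8)^2 ≡ 1^2 = 1 ≡ 1 (mod 89)
77^18 = 77^16 · 77^2 ≡ 1 · 55 ≡ 55 (mod 89).

55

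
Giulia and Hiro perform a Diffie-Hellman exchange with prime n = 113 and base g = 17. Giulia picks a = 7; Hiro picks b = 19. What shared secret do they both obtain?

65

Giulia sends A = g^a mod n = 17^7 mod 113.
17^1 ≡ 17 (mod 113)
17^2 = (17^1)^2 ≡ 17^2 = 289 ≡ 63 (mod 113)
17^4 = (17^2)^2 ≡ 63^2 = 3969 ≡ 14 (mod 113)
17^7 = 17^4 · 17^2 · 17^1 ≡ 14 · 63 · 17 ≡ 78 (mod 113).
So A = 78. Hiro then computes K = A^b mod n = 78^19 mod 113.
78^1 ≡ 78 (mod 113)
78^2 = (78^1)^2 ≡ 78^2 = 6084 ≡ 95 (mod 113)
78^4 = (78^2)^2 ≡ 95^2 = 9025 ≡ 98 (mod 113)
78^8 = (78^4)^2 ≡ 98^2 = 9604 ≡ 112 (mod 113)
78^16 = (78^8)^2 ≡ 112^2 = 12544 ≡ 1 (mod 113)
78^19 = 78^16 · 78^2 · 78^1 ≡ 1 · 95 · 78 ≡ 65 (mod 113).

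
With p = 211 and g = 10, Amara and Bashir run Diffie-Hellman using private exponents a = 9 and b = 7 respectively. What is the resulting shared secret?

Amara sends A = g^a mod p = 10^9 mod 211.
10^1 ≡ 10 (mod 211)
10^2 = (10^1)^2 ≡ 10^2 = 100 ≡ 100 (mod 211)
10^4 = (10^2)^2 ≡ 100^2 = 10000 ≡ 83 (mod 211)
10^8 = (10^4)^2 ≡ 83^2 = 6889 ≡ 137 (mod 211)
10^9 = 10^8 · 10^1 ≡ 137 · 10 ≡ 104 (mod 211).
So A = 104. Bashir then computes K = A^b mod p = 104^7 mod 211.
104^1 ≡ 104 (mod 211)
104^2 = (104^1)^2 ≡ 104^2 = 10816 ≡ 55 (mod 211)
104^4 = (104^2)^2 ≡ 55^2 = 3025 ≡ 71 (mod 211)
104^7 = 104^4 · 104^2 · 104^1 ≡ 71 · 55 · 104 ≡ 156 (mod 211).

156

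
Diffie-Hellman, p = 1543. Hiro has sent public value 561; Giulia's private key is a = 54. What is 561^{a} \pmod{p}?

Shared key K = 561^54 mod 1543.
561^1 ≡ 561 (mod 1543)
561^2 = (561^1)^2 ≡ 561^2 = 314721 ≡ 1492 (mod 1543)
561^4 = (561^2)^2 ≡ 1492^2 = 2226064 ≡ 1058 (mod 1543)
561^8 = (561^4)^2 ≡ 1058^2 = 1119364 ≡ 689 (mod 1543)
561^16 = (561^8)^2 ≡ 689^2 = 474721 ≡ 1020 (mod 1543)
561^32 = (561^16)^2 ≡ 1020^2 = 1040400 ≡ 418 (mod 1543)
561^54 = 561^32 · 561^16 · 561^4 · 561^2 ≡ 418 · 1020 · 1058 · 1492 ≡ 1522 (mod 1543).

1522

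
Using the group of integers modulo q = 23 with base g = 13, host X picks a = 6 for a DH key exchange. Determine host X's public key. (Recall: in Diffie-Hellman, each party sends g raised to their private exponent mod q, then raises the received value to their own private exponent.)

6

Public value = 13^{6} \pmod{23}.
13^1 ≡ 13 (mod 23)
13^2 = (13^1)^2 ≡ 13^2 = 169 ≡ 8 (mod 23)
13^4 = (13^2)^2 ≡ 8^2 = 64 ≡ 18 (mod 23)
13^6 = 13^4 · 13^2 ≡ 18 · 8 ≡ 6 (mod 23).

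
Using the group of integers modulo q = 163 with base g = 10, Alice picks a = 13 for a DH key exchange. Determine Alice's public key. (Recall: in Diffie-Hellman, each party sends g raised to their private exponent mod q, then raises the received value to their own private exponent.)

87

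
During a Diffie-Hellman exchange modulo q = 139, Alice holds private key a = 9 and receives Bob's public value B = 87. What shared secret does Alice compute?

Shared key K = 87^9 mod 139.
87^1 ≡ 87 (mod 139)
87^2 = (87^1)^2 ≡ 87^2 = 7569 ≡ 63 (mod 139)
87^4 = (87^2)^2 ≡ 63^2 = 3969 ≡ 77 (mod 139)
87^8 = (87^4)^2 ≡ 77^2 = 5929 ≡ 91 (mod 139)
87^9 = 87^8 · 87^1 ≡ 91 · 87 ≡ 133 (mod 139).

133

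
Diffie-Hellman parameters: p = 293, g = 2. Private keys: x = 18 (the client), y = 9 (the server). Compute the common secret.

96

The client sends A = g^x mod p = 2^18 mod 293.
2^1 ≡ 2 (mod 293)
2^2 = (2^1)^2 ≡ 2^2 = 4 ≡ 4 (mod 293)
2^4 = (2^2)^2 ≡ 4^2 = 16 ≡ 16 (mod 293)
2^8 = (2^4)^2 ≡ 16^2 = 256 ≡ 256 (mod 293)
2^16 = (2^8)^2 ≡ 256^2 = 65536 ≡ 197 (mod 293)
2^18 = 2^16 · 2^2 ≡ 197 · 4 ≡ 202 (mod 293).
So A = 202. The server then computes K = A^y mod p = 202^9 mod 293.
202^1 ≡ 202 (mod 293)
202^2 = (202^1)^2 ≡ 202^2 = 40804 ≡ 77 (mod 293)
202^4 = (202^2)^2 ≡ 77^2 = 5929 ≡ 69 (mod 293)
202^8 = (202^4)^2 ≡ 69^2 = 4761 ≡ 73 (mod 293)
202^9 = 202^8 · 202^1 ≡ 73 · 202 ≡ 96 (mod 293).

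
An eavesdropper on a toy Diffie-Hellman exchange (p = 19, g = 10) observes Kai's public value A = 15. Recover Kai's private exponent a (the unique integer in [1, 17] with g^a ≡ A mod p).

7

Try successive powers of 10 modulo 19:
10^1 ≡ 10
10^2 ≡ 5
10^3 ≡ 12
10^4 ≡ 6
10^5 ≡ 3
10^6 ≡ 11
10^7 ≡ 15
Found: a = 7.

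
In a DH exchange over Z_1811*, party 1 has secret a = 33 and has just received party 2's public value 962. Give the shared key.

Shared key K = 962^33 mod 1811.
962^1 ≡ 962 (mod 1811)
962^2 = (962^1)^2 ≡ 962^2 = 925444 ≡ 23 (mod 1811)
962^4 = (962^2)^2 ≡ 23^2 = 529 ≡ 529 (mod 1811)
962^8 = (962^4)^2 ≡ 529^2 = 279841 ≡ 947 (mod 1811)
962^16 = (962^8)^2 ≡ 947^2 = 896809 ≡ 364 (mod 1811)
962^32 = (962^16)^2 ≡ 364^2 = 132496 ≡ 293 (mod 1811)
962^33 = 962^32 · 962^1 ≡ 293 · 962 ≡ 1161 (mod 1811).

1161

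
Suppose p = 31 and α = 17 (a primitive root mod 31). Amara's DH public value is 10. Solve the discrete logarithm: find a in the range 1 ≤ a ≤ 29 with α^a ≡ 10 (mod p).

2

Try successive powers of 17 modulo 31:
17^1 ≡ 17
17^2 ≡ 10
Found: a = 2.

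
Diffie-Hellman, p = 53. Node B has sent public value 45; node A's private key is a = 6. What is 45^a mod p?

Shared key K = 45^6 mod 53.
45^1 ≡ 45 (mod 53)
45^2 = (45^1)^2 ≡ 45^2 = 2025 ≡ 11 (mod 53)
45^4 = (45^2)^2 ≡ 11^2 = 121 ≡ 15 (mod 53)
45^6 = 45^4 · 45^2 ≡ 15 · 11 ≡ 6 (mod 53).

6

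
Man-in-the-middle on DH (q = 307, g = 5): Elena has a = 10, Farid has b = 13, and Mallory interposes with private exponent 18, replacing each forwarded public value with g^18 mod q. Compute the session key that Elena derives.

115

Elena receives Mallory's public value M = 5^18 mod 307 instead of the honest one.
5^1 ≡ 5 (mod 307)
5^2 = (5^1)^2 ≡ 5^2 = 25 ≡ 25 (mod 307)
5^4 = (5^2)^2 ≡ 25^2 = 625 ≡ 11 (mod 307)
5^8 = (5^4)^2 ≡ 11^2 = 121 ≡ 121 (mod 307)
5^16 = (5^8)^2 ≡ 121^2 = 14641 ≡ 212 (mod 307)
5^18 = 5^16 · 5^2 ≡ 212 · 25 ≡ 81 (mod 307).
So M = 81. Elena computes K = M^10 mod 307.
81^1 ≡ 81 (mod 307)
81^2 = (81^1)^2 ≡ 81^2 = 6561 ≡ 114 (mod 307)
81^4 = (81^2)^2 ≡ 114^2 = 12996 ≡ 102 (mod 307)
81^8 = (81^4)^2 ≡ 102^2 = 10404 ≡ 273 (mod 307)
81^10 = 81^8 · 81^2 ≡ 273 · 114 ≡ 115 (mod 307).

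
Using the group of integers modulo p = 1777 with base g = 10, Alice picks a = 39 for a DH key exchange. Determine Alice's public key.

Public value = 10^39 mod 1777.
10^1 ≡ 10 (mod 1777)
10^2 = (10^1)^2 ≡ 10^2 = 100 ≡ 100 (mod 1777)
10^4 = (10^2)^2 ≡ 100^2 = 10000 ≡ 1115 (mod 1777)
10^8 = (10^4)^2 ≡ 1115^2 = 1243225 ≡ 1102 (mod 1777)
10^16 = (10^8)^2 ≡ 1102^2 = 1214404 ≡ 713 (mod 1777)
10^32 = (10^16)^2 ≡ 713^2 = 508369 ≡ 147 (mod 1777)
10^39 = 10^32 · 10^4 · 10^2 · 10^1 ≡ 147 · 1115 · 100 · 10 ≡ 1628 (mod 1777).

1628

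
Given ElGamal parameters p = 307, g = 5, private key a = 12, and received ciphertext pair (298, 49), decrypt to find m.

Shared mask s = c₁^a mod p = 298^12 mod 307.
298^1 ≡ 298 (mod 307)
298^2 = (298^1)^2 ≡ 298^2 = 88804 ≡ 81 (mod 307)
298^4 = (298^2)^2 ≡ 81^2 = 6561 ≡ 114 (mod 307)
298^8 = (298^4)^2 ≡ 114^2 = 12996 ≡ 102 (mod 307)
298^12 = 298^8 · 298^4 ≡ 102 · 114 ≡ 269 (mod 307).
So s = 269; s⁻¹ ≡ 105 (mod 307).
m = c₂ · s⁻¹ mod 307 = 49 · 105 mod 307 = 233.

233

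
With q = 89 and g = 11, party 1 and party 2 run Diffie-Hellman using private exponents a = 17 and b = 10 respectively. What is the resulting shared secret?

39

Party 1 sends A = g^a mod q = 11^17 mod 89.
11^1 ≡ 11 (mod 89)
11^2 = (11^1)^2 ≡ 11^2 = 121 ≡ 32 (mod 89)
11^4 = (11^2)^2 ≡ 32^2 = 1024 ≡ 45 (mod 89)
11^8 = (11^4)^2 ≡ 45^2 = 2025 ≡ 67 (mod 89)
11^16 = (11^8)^2 ≡ 67^2 = 4489 ≡ 39 (mod 89)
11^17 = 11^16 · 11^1 ≡ 39 · 11 ≡ 73 (mod 89).
So A = 73. Party 2 then computes K = A^b mod q = 73^10 mod 89.
73^1 ≡ 73 (mod 89)
73^2 = (73^1)^2 ≡ 73^2 = 5329 ≡ 78 (mod 89)
73^4 = (73^2)^2 ≡ 78^2 = 6084 ≡ 32 (mod 89)
73^8 = (73^4)^2 ≡ 32^2 = 1024 ≡ 45 (mod 89)
73^10 = 73^8 · 73^2 ≡ 45 · 78 ≡ 39 (mod 89).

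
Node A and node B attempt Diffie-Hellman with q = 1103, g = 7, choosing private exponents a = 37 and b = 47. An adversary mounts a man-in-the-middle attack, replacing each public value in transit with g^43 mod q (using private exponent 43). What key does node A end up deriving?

Node A receives an adversary's public value M = 7^43 mod 1103 instead of the honest one.
7^1 ≡ 7 (mod 1103)
7^2 = (7^1)^2 ≡ 7^2 = 49 ≡ 49 (mod 1103)
7^4 = (7^2)^2 ≡ 49^2 = 2401 ≡ 195 (mod 1103)
7^8 = (7^4)^2 ≡ 195^2 = 38025 ≡ 523 (mod 1103)
7^16 = (7^8)^2 ≡ 523^2 = 273529 ≡ 1088 (mod 1103)
7^32 = (7^16)^2 ≡ 1088^2 = 1183744 ≡ 225 (mod 1103)
7^43 = 7^32 · 7^8 · 7^2 · 7^1 ≡ 225 · 523 · 49 · 7 ≡ 446 (mod 1103).
So M = 446. Node A computes K = M^37 mod 1103.
446^1 ≡ 446 (mod 1103)
446^2 = (446^1)^2 ≡ 446^2 = 198916 ≡ 376 (mod 1103)
446^4 = (446^2)^2 ≡ 376^2 = 141376 ≡ 192 (mod 1103)
446^8 = (446^4)^2 ≡ 192^2 = 36864 ≡ 465 (mod 1103)
446^16 = (446^8)^2 ≡ 465^2 = 216225 ≡ 37 (mod 1103)
446^32 = (446^16)^2 ≡ 37^2 = 1369 ≡ 266 (mod 1103)
446^37 = 446^32 · 446^4 · 446^1 ≡ 266 · 192 · 446 ≡ 59 (mod 1103).

59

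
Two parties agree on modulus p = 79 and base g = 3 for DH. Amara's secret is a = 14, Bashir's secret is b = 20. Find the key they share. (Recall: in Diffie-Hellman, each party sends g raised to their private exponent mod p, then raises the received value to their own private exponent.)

25

Amara sends A = g^a mod p = 3^14 mod 79.
3^1 ≡ 3 (mod 79)
3^2 = (3^1)^2 ≡ 3^2 = 9 ≡ 9 (mod 79)
3^4 = (3^2)^2 ≡ 9^2 = 81 ≡ 2 (mod 79)
3^8 = (3^4)^2 ≡ 2^2 = 4 ≡ 4 (mod 79)
3^14 = 3^8 · 3^4 · 3^2 ≡ 4 · 2 · 9 ≡ 72 (mod 79).
So A = 72. Bashir then computes K = A^b mod p = 72^20 mod 79.
72^1 ≡ 72 (mod 79)
72^2 = (72^1)^2 ≡ 72^2 = 5184 ≡ 49 (mod 79)
72^4 = (72^2)^2 ≡ 49^2 = 2401 ≡ 31 (mod 79)
72^8 = (72^4)^2 ≡ 31^2 = 961 ≡ 13 (mod 79)
72^16 = (72^8)^2 ≡ 13^2 = 169 ≡ 11 (mod 79)
72^20 = 72^16 · 72^4 ≡ 11 · 31 ≡ 25 (mod 79).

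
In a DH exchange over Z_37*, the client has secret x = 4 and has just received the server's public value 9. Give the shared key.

Shared key K = 9^4 mod 37.
9^1 ≡ 9 (mod 37)
9^2 = (9^1)^2 ≡ 9^2 = 81 ≡ 7 (mod 37)
9^4 = (9^2)^2 ≡ 7^2 = 49 ≡ 12 (mod 37)

12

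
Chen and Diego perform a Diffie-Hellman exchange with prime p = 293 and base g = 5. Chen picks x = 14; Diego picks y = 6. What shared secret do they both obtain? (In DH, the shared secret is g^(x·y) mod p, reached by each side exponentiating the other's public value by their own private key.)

272

Diego sends B = g^y mod p = 5^6 mod 293.
5^1 ≡ 5 (mod 293)
5^2 = (5^1)^2 ≡ 5^2 = 25 ≡ 25 (mod 293)
5^4 = (5^2)^2 ≡ 25^2 = 625 ≡ 39 (mod 293)
5^6 = 5^4 · 5^2 ≡ 39 · 25 ≡ 96 (mod 293).
So B = 96. Chen then computes K = B^x mod p = 96^14 mod 293.
96^1 ≡ 96 (mod 293)
96^2 = (96^1)^2 ≡ 96^2 = 9216 ≡ 133 (mod 293)
96^4 = (96^2)^2 ≡ 133^2 = 17689 ≡ 109 (mod 293)
96^8 = (96^4)^2 ≡ 109^2 = 11881 ≡ 161 (mod 293)
96^14 = 96^8 · 96^4 · 96^2 ≡ 161 · 109 · 133 ≡ 272 (mod 293).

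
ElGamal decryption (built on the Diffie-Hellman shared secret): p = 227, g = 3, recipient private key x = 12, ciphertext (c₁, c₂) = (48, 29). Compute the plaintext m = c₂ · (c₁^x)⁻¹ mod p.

103

Shared mask s = c₁^x mod p = 48^12 mod 227.
48^1 ≡ 48 (mod 227)
48^2 = (48^1)^2 ≡ 48^2 = 2304 ≡ 34 (mod 227)
48^4 = (48^2)^2 ≡ 34^2 = 1156 ≡ 21 (mod 227)
48^8 = (48^4)^2 ≡ 21^2 = 441 ≡ 214 (mod 227)
48^12 = 48^8 · 48^4 ≡ 214 · 21 ≡ 181 (mod 227).
So s = 181; s⁻¹ ≡ 74 (mod 227).
m = c₂ · s⁻¹ mod 227 = 29 · 74 mod 227 = 103.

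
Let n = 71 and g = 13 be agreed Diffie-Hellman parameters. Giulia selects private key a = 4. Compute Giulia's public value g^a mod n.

19

Public value = 13^4 mod 71.
13^1 ≡ 13 (mod 71)
13^2 = (13^1)^2 ≡ 13^2 = 169 ≡ 27 (mod 71)
13^4 = (13^2)^2 ≡ 27^2 = 729 ≡ 19 (mod 71)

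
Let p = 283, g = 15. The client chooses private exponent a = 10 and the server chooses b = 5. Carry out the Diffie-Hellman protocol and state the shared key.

The server sends B = g^b mod p = 15^5 mod 283.
15^1 ≡ 15 (mod 283)
15^2 = (15^1)^2 ≡ 15^2 = 225 ≡ 225 (mod 283)
15^4 = (15^2)^2 ≡ 225^2 = 50625 ≡ 251 (mod 283)
15^5 = 15^4 · 15^1 ≡ 251 · 15 ≡ 86 (mod 283).
So B = 86. The client then computes K = B^a mod p = 86^10 mod 283.
86^1 ≡ 86 (mod 283)
86^2 = (86^1)^2 ≡ 86^2 = 7396 ≡ 38 (mod 283)
86^4 = (86^2)^2 ≡ 38^2 = 1444 ≡ 29 (mod 283)
86^8 = (86^4)^2 ≡ 29^2 = 841 ≡ 275 (mod 283)
86^10 = 86^8 · 86^2 ≡ 275 · 38 ≡ 262 (mod 283).

262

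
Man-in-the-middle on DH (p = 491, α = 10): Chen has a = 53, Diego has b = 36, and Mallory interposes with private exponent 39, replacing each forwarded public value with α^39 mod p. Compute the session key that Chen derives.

189

Chen receives Mallory's public value M = 10^39 mod 491 instead of the honest one.
10^1 ≡ 10 (mod 491)
10^2 = (10^1)^2 ≡ 10^2 = 100 ≡ 100 (mod 491)
10^4 = (10^2)^2 ≡ 100^2 = 10000 ≡ 180 (mod 491)
10^8 = (10^4)^2 ≡ 180^2 = 32400 ≡ 485 (mod 491)
10^16 = (10^8)^2 ≡ 485^2 = 235225 ≡ 36 (mod 491)
10^32 = (10^16)^2 ≡ 36^2 = 1296 ≡ 314 (mod 491)
10^39 = 10^32 · 10^4 · 10^2 · 10^1 ≡ 314 · 180 · 100 · 10 ≡ 8 (mod 491).
So M = 8. Chen computes K = M^53 mod 491.
8^1 ≡ 8 (mod 491)
8^2 = (8^1)^2 ≡ 8^2 = 64 ≡ 64 (mod 491)
8^4 = (8^2)^2 ≡ 64^2 = 4096 ≡ 168 (mod 491)
8^8 = (8^4)^2 ≡ 168^2 = 28224 ≡ 237 (mod 491)
8^16 = (8^8)^2 ≡ 237^2 = 56169 ≡ 195 (mod 491)
8^32 = (8^16)^2 ≡ 195^2 = 38025 ≡ 218 (mod 491)
8^53 = 8^32 · 8^16 · 8^4 · 8^1 ≡ 218 · 195 · 168 · 8 ≡ 189 (mod 491).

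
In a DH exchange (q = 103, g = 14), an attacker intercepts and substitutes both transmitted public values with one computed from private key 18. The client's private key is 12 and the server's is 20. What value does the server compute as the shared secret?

The server receives an attacker's public value M = 14^18 mod 103 instead of the honest one.
14^1 ≡ 14 (mod 103)
14^2 = (14^1)^2 ≡ 14^2 = 196 ≡ 93 (mod 103)
14^4 = (14^2)^2 ≡ 93^2 = 8649 ≡ 100 (mod 103)
14^8 = (14^4)^2 ≡ 100^2 = 10000 ≡ 9 (mod 103)
14^16 = (14^8)^2 ≡ 9^2 = 81 ≡ 81 (mod 103)
14^18 = 14^16 · 14^2 ≡ 81 · 93 ≡ 14 (mod 103).
So M = 14. The server computes K = M^20 mod 103.
14^1 ≡ 14 (mod 103)
14^2 = (14^1)^2 ≡ 14^2 = 196 ≡ 93 (mod 103)
14^4 = (14^2)^2 ≡ 93^2 = 8649 ≡ 100 (mod 103)
14^8 = (14^4)^2 ≡ 100^2 = 10000 ≡ 9 (mod 103)
14^16 = (14^8)^2 ≡ 9^2 = 81 ≡ 81 (mod 103)
14^20 = 14^16 · 14^4 ≡ 81 · 100 ≡ 66 (mod 103).

66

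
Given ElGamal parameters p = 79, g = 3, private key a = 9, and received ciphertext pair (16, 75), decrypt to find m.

47

Shared mask s = c₁^a mod p = 16^9 mod 79.
16^1 ≡ 16 (mod 79)
16^2 = (16^1)^2 ≡ 16^2 = 256 ≡ 19 (mod 79)
16^4 = (16^2)^2 ≡ 19^2 = 361 ≡ 45 (mod 79)
16^8 = (16^4)^2 ≡ 45^2 = 2025 ≡ 50 (mod 79)
16^9 = 16^8 · 16^1 ≡ 50 · 16 ≡ 10 (mod 79).
So s = 10; s⁻¹ ≡ 8 (mod 79).
m = c₂ · s⁻¹ mod 79 = 75 · 8 mod 79 = 47.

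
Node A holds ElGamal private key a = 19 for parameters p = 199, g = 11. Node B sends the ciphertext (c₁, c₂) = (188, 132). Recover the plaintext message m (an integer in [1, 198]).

Shared mask s = c₁^a mod p = 188^19 mod 199.
188^1 ≡ 188 (mod 199)
188^2 = (188^1)^2 ≡ 188^2 = 35344 ≡ 121 (mod 199)
188^4 = (188^2)^2 ≡ 121^2 = 14641 ≡ 114 (mod 199)
188^8 = (188^4)^2 ≡ 114^2 = 12996 ≡ 61 (mod 199)
188^16 = (188^8)^2 ≡ 61^2 = 3721 ≡ 139 (mod 199)
188^19 = 188^16 · 188^2 · 188^1 ≡ 139 · 121 · 188 ≡ 61 (mod 199).
So s = 61; s⁻¹ ≡ 62 (mod 199).
m = c₂ · s⁻¹ mod 199 = 132 · 62 mod 199 = 25.

25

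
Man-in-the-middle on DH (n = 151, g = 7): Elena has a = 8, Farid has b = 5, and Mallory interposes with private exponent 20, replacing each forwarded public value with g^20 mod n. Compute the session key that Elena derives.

Elena receives Mallory's public value M = 7^20 mod 151 instead of the honest one.
7^1 ≡ 7 (mod 151)
7^2 = (7^1)^2 ≡ 7^2 = 49 ≡ 49 (mod 151)
7^4 = (7^2)^2 ≡ 49^2 = 2401 ≡ 136 (mod 151)
7^8 = (7^4)^2 ≡ 136^2 = 18496 ≡ 74 (mod 151)
7^16 = (7^8)^2 ≡ 74^2 = 5476 ≡ 40 (mod 151)
7^20 = 7^16 · 7^4 ≡ 40 · 136 ≡ 4 (mod 151).
So M = 4. Elena computes K = M^8 mod 151.
4^1 ≡ 4 (mod 151)
4^2 = (4^1)^2 ≡ 4^2 = 16 ≡ 16 (mod 151)
4^4 = (4^2)^2 ≡ 16^2 = 256 ≡ 105 (mod 151)
4^8 = (4^4)^2 ≡ 105^2 = 11025 ≡ 2 (mod 151)

2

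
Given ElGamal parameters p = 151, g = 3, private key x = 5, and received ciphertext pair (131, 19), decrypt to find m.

Shared mask s = c₁^x mod p = 131^5 mod 151.
131^1 ≡ 131 (mod 151)
131^2 = (131^1)^2 ≡ 131^2 = 17161 ≡ 98 (mod 151)
131^4 = (131^2)^2 ≡ 98^2 = 9604 ≡ 91 (mod 151)
131^5 = 131^4 · 131^1 ≡ 91 · 131 ≡ 143 (mod 151).
So s = 143; s⁻¹ ≡ 132 (mod 151).
m = c₂ · s⁻¹ mod 151 = 19 · 132 mod 151 = 92.

92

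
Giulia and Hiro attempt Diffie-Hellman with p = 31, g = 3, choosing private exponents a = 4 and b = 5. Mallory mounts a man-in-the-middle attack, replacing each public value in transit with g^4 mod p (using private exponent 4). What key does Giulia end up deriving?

28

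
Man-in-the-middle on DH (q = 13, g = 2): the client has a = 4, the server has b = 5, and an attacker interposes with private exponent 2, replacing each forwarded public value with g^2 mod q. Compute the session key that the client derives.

9

The client receives an attacker's public value M = 2^2 mod 13 instead of the honest one.
2^1 ≡ 2 (mod 13)
2^2 = (2^1)^2 ≡ 2^2 = 4 ≡ 4 (mod 13)
So M = 4. The client computes K = M^4 mod 13.
4^1 ≡ 4 (mod 13)
4^2 = (4^1)^2 ≡ 4^2 = 16 ≡ 3 (mod 13)
4^4 = (4^2)^2 ≡ 3^2 = 9 ≡ 9 (mod 13)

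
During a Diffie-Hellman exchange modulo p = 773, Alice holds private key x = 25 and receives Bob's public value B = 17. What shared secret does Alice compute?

Shared key K = 17^25 mod 773.
17^1 ≡ 17 (mod 773)
17^2 = (17^1)^2 ≡ 17^2 = 289 ≡ 289 (mod 773)
17^4 = (17^2)^2 ≡ 289^2 = 83521 ≡ 37 (mod 773)
17^8 = (17^4)^2 ≡ 37^2 = 1369 ≡ 596 (mod 773)
17^16 = (17^8)^2 ≡ 596^2 = 355216 ≡ 409 (mod 773)
17^25 = 17^16 · 17^8 · 17^1 ≡ 409 · 596 · 17 ≡ 708 (mod 773).

708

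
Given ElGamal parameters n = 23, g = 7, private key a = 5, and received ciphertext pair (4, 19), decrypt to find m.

15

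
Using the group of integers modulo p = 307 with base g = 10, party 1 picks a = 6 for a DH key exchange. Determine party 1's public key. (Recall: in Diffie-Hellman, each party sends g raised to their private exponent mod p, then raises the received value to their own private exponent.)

Public value = 10^6 mod 307.
10^1 ≡ 10 (mod 307)
10^2 = (10^1)^2 ≡ 10^2 = 100 ≡ 100 (mod 307)
10^4 = (10^2)^2 ≡ 100^2 = 10000 ≡ 176 (mod 307)
10^6 = 10^4 · 10^2 ≡ 176 · 100 ≡ 101 (mod 307).

101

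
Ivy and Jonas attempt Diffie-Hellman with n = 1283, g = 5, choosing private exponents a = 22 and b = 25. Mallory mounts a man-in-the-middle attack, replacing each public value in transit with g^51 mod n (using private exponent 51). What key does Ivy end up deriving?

1051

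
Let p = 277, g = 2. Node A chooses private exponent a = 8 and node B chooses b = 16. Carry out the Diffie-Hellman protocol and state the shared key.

Node B sends B = g^b mod p = 2^16 mod 277.
2^1 ≡ 2 (mod 277)
2^2 = (2^1)^2 ≡ 2^2 = 4 ≡ 4 (mod 277)
2^4 = (2^2)^2 ≡ 4^2 = 16 ≡ 16 (mod 277)
2^8 = (2^4)^2 ≡ 16^2 = 256 ≡ 256 (mod 277)
2^16 = (2^8)^2 ≡ 256^2 = 65536 ≡ 164 (mod 277)
So B = 164. Node A then computes K = B^a mod p = 164^8 mod 277.
164^1 ≡ 164 (mod 277)
164^2 = (164^1)^2 ≡ 164^2 = 26896 ≡ 27 (mod 277)
164^4 = (164^2)^2 ≡ 27^2 = 729 ≡ 175 (mod 277)
164^8 = (164^4)^2 ≡ 175^2 = 30625 ≡ 155 (mod 277)

155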